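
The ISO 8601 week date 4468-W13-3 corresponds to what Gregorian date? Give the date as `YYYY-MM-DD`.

4468-03-28

ISO week 1 of 4468 is the week containing the first Thursday of 4468.
Week 13, day 3 (Wednesday) lands on 4468-03-28.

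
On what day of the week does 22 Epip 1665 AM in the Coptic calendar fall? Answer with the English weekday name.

This is JDN 2433127 (29 July 1949 Gregorian).
Since JDN mod 7 = 4 (0 = Monday), the day is Friday.

Friday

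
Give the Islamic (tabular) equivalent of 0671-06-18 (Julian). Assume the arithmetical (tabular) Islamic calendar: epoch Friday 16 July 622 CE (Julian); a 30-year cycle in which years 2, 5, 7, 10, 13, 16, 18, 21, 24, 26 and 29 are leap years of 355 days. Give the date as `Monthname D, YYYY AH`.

Both dates share Julian Day Number 1966309; in the tabular Islamic calendar that is 4 Jumada al-Thani 51 AH.

Jumada al-Thani 4, 51 AH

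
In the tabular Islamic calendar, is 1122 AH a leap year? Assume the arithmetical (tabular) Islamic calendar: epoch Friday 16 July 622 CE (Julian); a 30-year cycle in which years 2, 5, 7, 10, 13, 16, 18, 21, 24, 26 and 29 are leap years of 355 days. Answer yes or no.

Year 1122 AH is year 12 of its 30-year cycle; leap positions are 2, 5, 7, 10, 13, 16, 18, 21, 24, 26, 29, so it is a common year (354 days).

no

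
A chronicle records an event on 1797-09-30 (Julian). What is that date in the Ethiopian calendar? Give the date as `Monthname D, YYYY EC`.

Tikimt 3, 1790 EC

Both dates share Julian Day Number 2377685; in the Ethiopian calendar that is 3 Tikimt 1790 EC.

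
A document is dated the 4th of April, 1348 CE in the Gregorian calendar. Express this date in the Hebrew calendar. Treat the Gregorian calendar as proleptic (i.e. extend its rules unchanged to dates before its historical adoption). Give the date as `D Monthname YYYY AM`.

Julian Day Number of the source date = 2213501.
Converting JDN 2213501 to the Hebrew calendar gives 27 Nisan 5108 AM.

27 Nisan 5108 AM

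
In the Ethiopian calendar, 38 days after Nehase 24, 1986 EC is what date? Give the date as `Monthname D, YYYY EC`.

Meskerem 27, 1987 EC

JDN of Nehase 24, 1986 EC = 2449595.
2449595 + 38 = 2449633.
JDN 2449633 in the Ethiopian calendar is Meskerem 27, 1987 EC.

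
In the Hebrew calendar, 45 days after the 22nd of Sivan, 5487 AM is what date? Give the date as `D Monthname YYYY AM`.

8 Av 5487 AM

Counting 45 days forward from JDN 2351995 reaches JDN 2352040, which is 8 Av 5487 AM.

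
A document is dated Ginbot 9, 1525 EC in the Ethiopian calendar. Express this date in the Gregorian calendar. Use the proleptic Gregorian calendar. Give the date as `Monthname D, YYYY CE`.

May 14, 1533 CE

Julian Day Number of the source date = 2281110.
Converting JDN 2281110 to the Gregorian calendar gives 14 May 1533 CE.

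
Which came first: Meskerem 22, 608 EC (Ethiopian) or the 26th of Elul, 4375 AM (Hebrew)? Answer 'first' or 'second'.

The two dates have Julian Day Numbers 1945949 and 1945924 respectively.
Since 1945924 < 1945949, the second date comes first.

second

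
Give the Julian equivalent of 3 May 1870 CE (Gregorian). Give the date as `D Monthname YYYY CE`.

For dates in this range the Gregorian date is 12 days ahead of the Julian.
3 May 1870 Gregorian − 12 days → 21 April 1870 Julian.

21 April 1870 CE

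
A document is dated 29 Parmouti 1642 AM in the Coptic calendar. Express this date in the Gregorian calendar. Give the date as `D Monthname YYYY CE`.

7 May 1926 CE

Both dates share Julian Day Number 2424643; in the Gregorian calendar that is 7 May 1926 CE.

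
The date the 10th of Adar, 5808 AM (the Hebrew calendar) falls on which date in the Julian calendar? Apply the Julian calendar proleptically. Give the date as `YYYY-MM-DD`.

2048-02-11

Both dates share Julian Day Number 2469131; in the Julian calendar that is 11 February 2048 CE.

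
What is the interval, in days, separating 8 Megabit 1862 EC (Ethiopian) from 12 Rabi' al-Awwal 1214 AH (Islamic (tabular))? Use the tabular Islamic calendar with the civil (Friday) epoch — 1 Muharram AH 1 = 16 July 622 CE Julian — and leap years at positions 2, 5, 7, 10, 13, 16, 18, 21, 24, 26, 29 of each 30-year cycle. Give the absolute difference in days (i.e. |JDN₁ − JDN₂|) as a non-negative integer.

25781

First date → JDN 2404138; second date → JDN 2378357.
The interval is |2404138 − 2378357| = 25781 days.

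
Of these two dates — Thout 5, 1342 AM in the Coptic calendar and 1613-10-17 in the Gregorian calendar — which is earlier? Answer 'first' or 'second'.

second

The two dates have Julian Day Numbers 2314834 and 2310486 respectively.
Since 2310486 < 2314834, the second date comes first.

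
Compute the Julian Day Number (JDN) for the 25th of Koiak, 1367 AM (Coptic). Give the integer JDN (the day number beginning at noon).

In the Gregorian calendar the same day is 31 December 1650.
JDN 2400001 is 17 November 1858 CE (Gregorian), MJD 0; the target day is −75926 days from there, so JDN = 2324075.

2324075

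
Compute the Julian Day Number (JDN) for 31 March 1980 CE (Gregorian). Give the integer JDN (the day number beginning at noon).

JDN 2299161 is 15 October 1582 CE (Gregorian); the target day is +145169 days from there, so JDN = 2444330.

2444330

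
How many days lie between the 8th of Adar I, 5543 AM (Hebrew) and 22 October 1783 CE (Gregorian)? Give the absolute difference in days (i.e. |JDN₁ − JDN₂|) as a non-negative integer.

First date → JDN 2372328; second date → JDN 2372582.
The interval is |2372328 − 2372582| = 254 days.

254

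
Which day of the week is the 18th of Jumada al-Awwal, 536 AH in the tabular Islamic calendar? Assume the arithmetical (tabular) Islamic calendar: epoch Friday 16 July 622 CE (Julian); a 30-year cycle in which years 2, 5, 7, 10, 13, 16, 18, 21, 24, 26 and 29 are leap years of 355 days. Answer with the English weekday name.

Friday

This is JDN 2138161 (26 December 1141 Gregorian).
JDN 2138161 mod 7 = 4, and JDN 0 was a Monday, so this is a Friday.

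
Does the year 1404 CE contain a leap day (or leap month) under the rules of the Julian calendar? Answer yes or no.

yes

1404 mod 4 = 0, so it is a leap year in the Julian calendar.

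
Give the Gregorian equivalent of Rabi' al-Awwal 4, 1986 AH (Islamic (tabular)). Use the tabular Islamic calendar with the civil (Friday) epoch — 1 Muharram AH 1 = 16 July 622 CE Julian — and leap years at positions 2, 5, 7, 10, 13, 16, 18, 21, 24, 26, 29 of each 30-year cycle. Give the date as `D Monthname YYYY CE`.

10 August 2548 CE

Both dates share Julian Day Number 2651920; in the Gregorian calendar that is 10 August 2548 CE.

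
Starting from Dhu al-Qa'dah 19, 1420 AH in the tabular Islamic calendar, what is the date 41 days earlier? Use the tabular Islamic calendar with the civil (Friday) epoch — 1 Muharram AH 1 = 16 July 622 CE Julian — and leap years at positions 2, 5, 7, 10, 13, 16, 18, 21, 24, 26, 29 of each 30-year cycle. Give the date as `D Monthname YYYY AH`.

7 Shawwal 1420 AH

JDN of Dhu al-Qa'dah 19, 1420 AH = 2451599.
2451599 − 41 = 2451558.
JDN 2451558 in the tabular Islamic calendar is 7 Shawwal 1420 AH.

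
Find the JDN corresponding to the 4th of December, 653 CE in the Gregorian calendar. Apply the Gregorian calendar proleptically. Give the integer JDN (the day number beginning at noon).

JDN 2451545 is 1 January 2000 CE (Gregorian); the target day is −491644 days from there, so JDN = 1959901.

1959901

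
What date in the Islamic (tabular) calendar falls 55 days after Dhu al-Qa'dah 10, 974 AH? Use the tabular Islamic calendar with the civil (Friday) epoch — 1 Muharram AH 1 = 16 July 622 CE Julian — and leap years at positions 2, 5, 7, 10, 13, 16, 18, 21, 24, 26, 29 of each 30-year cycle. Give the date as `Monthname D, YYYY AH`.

Muharram 6, 975 AH

Counting 55 days forward from JDN 2293543 reaches JDN 2293598, which is Muharram 6, 975 AH.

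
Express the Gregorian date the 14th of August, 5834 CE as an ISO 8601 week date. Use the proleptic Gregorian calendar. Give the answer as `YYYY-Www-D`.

The weekday is Thursday (ISO weekday 4).
That Thursday belongs to ISO week 33 of ISO year 5834.

5834-W33-4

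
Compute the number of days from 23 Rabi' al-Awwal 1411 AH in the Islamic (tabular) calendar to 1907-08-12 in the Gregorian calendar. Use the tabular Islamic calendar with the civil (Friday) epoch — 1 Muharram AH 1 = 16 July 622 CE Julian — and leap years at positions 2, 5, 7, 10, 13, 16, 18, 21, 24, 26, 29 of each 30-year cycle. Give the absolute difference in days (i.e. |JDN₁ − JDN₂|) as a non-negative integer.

First date → JDN 2448178; second date → JDN 2417800.
The interval is |2448178 − 2417800| = 30378 days.

30378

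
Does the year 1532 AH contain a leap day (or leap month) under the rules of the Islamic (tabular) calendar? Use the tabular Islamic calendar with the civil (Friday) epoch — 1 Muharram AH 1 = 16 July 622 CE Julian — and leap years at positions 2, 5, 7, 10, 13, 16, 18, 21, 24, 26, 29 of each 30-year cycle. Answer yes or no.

yes

Year 1532 AH is year 2 of its 30-year cycle; leap positions are 2, 5, 7, 10, 13, 16, 18, 21, 24, 26, 29, so it is a leap year (355 days).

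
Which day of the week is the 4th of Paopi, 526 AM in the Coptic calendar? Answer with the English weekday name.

Equivalently 5 October 809 Gregorian, JDN 2016819.
Since JDN mod 7 = 0 (0 = Monday), the day is Monday.

Monday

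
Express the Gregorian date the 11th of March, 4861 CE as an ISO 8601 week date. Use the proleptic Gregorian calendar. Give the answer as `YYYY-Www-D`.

4861-W10-5

The weekday is Friday (ISO weekday 5).
That Friday belongs to ISO week 10 of ISO year 4861.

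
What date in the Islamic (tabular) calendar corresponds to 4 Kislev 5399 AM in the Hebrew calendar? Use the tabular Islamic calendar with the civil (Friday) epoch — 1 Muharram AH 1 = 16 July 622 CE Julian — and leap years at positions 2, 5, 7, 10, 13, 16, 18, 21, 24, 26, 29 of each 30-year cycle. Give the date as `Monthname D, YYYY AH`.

Rajab 4, 1048 AH

Both dates share Julian Day Number 2319642; in the tabular Islamic calendar that is 4 Rajab 1048 AH.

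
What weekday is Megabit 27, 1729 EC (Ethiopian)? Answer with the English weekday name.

Wednesday

Equivalently 3 April 1737 Gregorian, JDN 2355579.
JDN 2355579 mod 7 = 2, and JDN 0 was a Monday, so this is a Wednesday.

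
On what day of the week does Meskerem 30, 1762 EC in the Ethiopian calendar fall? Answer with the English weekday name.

Sunday

In the Gregorian calendar this is 8 October 1769 (JDN 2367455).
Since JDN mod 7 = 6 (0 = Monday), the day is Sunday.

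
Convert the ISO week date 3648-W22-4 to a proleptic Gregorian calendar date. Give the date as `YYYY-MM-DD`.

ISO week 1 of 3648 is the week containing the first Thursday of 3648.
Week 22, day 4 (Thursday) lands on 3648-05-28.

3648-05-28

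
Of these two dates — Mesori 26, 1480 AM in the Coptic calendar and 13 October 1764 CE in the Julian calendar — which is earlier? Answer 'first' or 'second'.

first

The two dates have Julian Day Numbers 2365590 and 2365645 respectively.
Since 2365590 < 2365645, the first date comes first.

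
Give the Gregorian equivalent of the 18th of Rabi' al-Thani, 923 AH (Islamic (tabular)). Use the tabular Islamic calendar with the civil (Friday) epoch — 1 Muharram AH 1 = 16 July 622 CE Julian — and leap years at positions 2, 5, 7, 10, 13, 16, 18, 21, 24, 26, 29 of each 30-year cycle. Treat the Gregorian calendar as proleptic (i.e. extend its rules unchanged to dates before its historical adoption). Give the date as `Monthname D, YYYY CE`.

May 20, 1517 CE

Julian Day Number of the source date = 2275272.
Converting JDN 2275272 to the Gregorian calendar gives 20 May 1517 CE.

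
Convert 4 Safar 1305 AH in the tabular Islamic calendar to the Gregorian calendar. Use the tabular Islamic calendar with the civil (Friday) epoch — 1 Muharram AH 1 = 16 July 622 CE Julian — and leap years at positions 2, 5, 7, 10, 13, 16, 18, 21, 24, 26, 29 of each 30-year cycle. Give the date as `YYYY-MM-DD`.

1887-10-22

Both dates share Julian Day Number 2410567; in the Gregorian calendar that is 22 October 1887 CE.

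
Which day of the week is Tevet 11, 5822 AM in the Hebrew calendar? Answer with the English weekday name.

Equivalently 24 December 2061 Gregorian, JDN 2474183.
2474183 ≡ 5 (mod 7); counting from Monday = 0 gives Saturday.

Saturday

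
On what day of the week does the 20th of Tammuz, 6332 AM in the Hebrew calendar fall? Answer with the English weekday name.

This is JDN 2660648 (3 July 2572 Gregorian).
Since JDN mod 7 = 4 (0 = Monday), the day is Friday.

Friday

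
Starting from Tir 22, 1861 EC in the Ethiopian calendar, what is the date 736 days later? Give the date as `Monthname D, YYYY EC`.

Tir 28, 1863 EC

JDN of Tir 22, 1861 EC = 2403727.
2403727 + 736 = 2404463.
JDN 2404463 in the Ethiopian calendar is Tir 28, 1863 EC.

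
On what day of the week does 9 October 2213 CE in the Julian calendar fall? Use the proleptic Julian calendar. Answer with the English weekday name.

In the Gregorian calendar this is 24 October 2213 (JDN 2529638).
JDN 2529638 mod 7 = 6, and JDN 0 was a Monday, so this is a Sunday.

Sunday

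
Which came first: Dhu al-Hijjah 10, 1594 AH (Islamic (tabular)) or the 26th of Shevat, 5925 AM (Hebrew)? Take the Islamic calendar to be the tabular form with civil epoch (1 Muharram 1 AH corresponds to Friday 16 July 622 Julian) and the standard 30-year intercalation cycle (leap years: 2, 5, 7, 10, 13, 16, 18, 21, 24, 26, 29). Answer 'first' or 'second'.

Converting both to JDN: 2513280 vs 2511849; the smaller is the second.

second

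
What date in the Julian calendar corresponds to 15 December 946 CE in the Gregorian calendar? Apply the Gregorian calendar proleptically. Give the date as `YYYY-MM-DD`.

0946-12-10

At this point the Julian calendar is 5 days behind the Gregorian.
15 December 946 Gregorian − 5 days → 10 December 946 Julian.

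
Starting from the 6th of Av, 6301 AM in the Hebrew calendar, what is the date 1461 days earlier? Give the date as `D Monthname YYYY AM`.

21 Tammuz 6297 AM

Counting 1461 days back from JDN 2649353 reaches JDN 2647892, which is 21 Tammuz 6297 AM.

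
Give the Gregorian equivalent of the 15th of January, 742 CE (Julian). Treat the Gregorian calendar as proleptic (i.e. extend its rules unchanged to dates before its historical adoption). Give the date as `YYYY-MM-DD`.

For dates in this range the Gregorian date is 4 days ahead of the Julian.
15 January 742 Julian + 4 days → 19 January 742 Gregorian.

0742-01-19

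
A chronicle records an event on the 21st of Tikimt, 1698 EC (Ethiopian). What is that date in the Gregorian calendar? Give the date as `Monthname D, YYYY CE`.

Julian Day Number of the source date = 2344100.
Converting JDN 2344100 to the Gregorian calendar gives 29 October 1705 CE.

October 29, 1705 CE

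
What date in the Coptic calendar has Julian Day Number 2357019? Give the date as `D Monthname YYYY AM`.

JDN 2357019 is 13 March 1741 in the Gregorian calendar.
In the Coptic calendar that day is 6 Paremhat 1457 AM.

6 Paremhat 1457 AM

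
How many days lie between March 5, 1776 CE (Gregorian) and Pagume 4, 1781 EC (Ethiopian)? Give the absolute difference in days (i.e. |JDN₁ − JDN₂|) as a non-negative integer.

4934

First date → JDN 2369795; second date → JDN 2374729.
The interval is |2369795 − 2374729| = 4934 days.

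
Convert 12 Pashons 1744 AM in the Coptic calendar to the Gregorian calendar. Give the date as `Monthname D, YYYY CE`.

Both dates share Julian Day Number 2461912; in the Gregorian calendar that is 20 May 2028 CE.

May 20, 2028 CE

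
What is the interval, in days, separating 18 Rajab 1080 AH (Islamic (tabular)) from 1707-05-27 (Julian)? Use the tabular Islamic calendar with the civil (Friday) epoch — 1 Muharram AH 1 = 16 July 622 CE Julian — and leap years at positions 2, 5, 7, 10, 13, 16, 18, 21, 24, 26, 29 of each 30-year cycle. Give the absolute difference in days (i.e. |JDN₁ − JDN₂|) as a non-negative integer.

JDN of the first date = 2330996.
JDN of the second date = 2344686.
|2344686 − 2330996| = 13690.

13690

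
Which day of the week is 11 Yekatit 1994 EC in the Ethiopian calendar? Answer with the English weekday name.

Monday

In the Gregorian calendar this is 18 February 2002 (JDN 2452324).
2452324 ≡ 0 (mod 7); counting from Monday = 0 gives Monday.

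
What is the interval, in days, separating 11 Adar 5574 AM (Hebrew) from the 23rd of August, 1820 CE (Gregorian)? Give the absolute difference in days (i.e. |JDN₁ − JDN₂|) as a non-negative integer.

2365

JDN of the first date = 2383671.
JDN of the second date = 2386036.
|2386036 − 2383671| = 2365.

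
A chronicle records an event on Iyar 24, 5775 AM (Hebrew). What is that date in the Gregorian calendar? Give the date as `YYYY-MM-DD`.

2015-05-13

Julian Day Number of the source date = 2457156.
Converting JDN 2457156 to the Gregorian calendar gives 13 May 2015 CE.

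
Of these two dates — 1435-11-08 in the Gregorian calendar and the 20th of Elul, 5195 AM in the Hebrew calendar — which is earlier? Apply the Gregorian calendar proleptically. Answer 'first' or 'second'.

second

First date → JDN 2245494; second date → JDN 2245448.
JDN 2245448 < JDN 2245494, so the second date is earlier.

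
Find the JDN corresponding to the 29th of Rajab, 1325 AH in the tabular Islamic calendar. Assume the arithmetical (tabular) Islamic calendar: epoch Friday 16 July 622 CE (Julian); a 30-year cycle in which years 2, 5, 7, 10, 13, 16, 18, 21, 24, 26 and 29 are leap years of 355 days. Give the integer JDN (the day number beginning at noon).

In the Gregorian calendar the same day is 7 September 1907.
JDN 2451545 is 1 January 2000 CE (Gregorian); the target day is −33719 days from there, so JDN = 2417826.

2417826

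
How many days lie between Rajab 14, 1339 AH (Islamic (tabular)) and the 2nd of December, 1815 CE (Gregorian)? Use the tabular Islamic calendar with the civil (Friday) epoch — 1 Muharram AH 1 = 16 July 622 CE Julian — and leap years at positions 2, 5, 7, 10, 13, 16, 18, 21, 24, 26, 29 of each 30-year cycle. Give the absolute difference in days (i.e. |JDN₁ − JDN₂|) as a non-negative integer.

JDN of the first date = 2422773.
JDN of the second date = 2384310.
|2384310 − 2422773| = 38463.

38463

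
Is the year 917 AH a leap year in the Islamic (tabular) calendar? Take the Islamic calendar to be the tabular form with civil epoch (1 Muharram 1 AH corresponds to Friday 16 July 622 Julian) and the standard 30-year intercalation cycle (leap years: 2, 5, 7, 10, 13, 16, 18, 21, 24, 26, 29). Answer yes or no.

Year 917 AH is year 17 of its 30-year cycle; leap positions are 2, 5, 7, 10, 13, 16, 18, 21, 24, 26, 29, so it is a common year (354 days).

no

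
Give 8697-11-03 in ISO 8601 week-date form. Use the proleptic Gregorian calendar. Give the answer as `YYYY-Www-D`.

8697-W44-3

The weekday is Wednesday (ISO weekday 3).
That Wednesday belongs to ISO week 44 of ISO year 8697.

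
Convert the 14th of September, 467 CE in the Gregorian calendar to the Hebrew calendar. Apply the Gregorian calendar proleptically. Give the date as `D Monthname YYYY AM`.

Julian Day Number of the source date = 1891885.
Converting JDN 1891885 to the Hebrew calendar gives 27 Elul 4227 AM.

27 Elul 4227 AM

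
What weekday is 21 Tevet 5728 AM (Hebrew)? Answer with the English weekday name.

Monday

This is JDN 2439878 (22 January 1968 Gregorian).
2439878 ≡ 0 (mod 7); counting from Monday = 0 gives Monday.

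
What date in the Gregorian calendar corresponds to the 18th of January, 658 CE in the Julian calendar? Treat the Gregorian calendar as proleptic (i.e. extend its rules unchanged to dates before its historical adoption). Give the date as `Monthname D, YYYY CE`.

January 21, 658 CE

For dates in this range the Gregorian date is 3 days ahead of the Julian.
18 January 658 Julian + 3 days → 21 January 658 Gregorian.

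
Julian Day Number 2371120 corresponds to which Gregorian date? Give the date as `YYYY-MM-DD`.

Counting from JDN 2299161 = 15 Oct 1582 gives an offset of 71959 days.

1779-10-21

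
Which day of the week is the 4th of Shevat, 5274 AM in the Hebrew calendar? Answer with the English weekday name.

This is JDN 2274047 (11 January 1514 Gregorian).
2274047 ≡ 6 (mod 7); counting from Monday = 0 gives Sunday.

Sunday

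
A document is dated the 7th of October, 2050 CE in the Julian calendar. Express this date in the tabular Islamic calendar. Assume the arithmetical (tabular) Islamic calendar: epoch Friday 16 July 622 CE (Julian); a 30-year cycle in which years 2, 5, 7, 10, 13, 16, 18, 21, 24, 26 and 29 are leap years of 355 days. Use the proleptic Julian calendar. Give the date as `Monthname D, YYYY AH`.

Safar 3, 1473 AH

The source date corresponds to 20 October 2050 in the Gregorian calendar (JDN 2470100).
That day falls on 3 Safar 1473 AH in the tabular Islamic calendar.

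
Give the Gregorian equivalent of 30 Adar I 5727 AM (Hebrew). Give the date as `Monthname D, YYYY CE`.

Both dates share Julian Day Number 2439562; in the Gregorian calendar that is 12 March 1967 CE.

March 12, 1967 CE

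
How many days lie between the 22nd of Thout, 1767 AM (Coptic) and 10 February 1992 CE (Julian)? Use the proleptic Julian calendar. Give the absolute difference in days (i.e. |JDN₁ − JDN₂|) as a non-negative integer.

First date → JDN 2470082; second date → JDN 2448676.
The interval is |2470082 − 2448676| = 21406 days.

21406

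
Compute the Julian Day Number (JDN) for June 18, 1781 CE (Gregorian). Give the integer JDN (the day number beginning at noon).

JDN 2400001 is 17 November 1858 CE (Gregorian), MJD 0; the target day is −28275 days from there, so JDN = 2371726.

2371726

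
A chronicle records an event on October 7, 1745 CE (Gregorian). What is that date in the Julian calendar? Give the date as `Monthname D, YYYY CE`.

September 26, 1745 CE

At this point the Julian calendar is 11 days behind the Gregorian.
7 October 1745 Gregorian − 11 days → 26 September 1745 Julian.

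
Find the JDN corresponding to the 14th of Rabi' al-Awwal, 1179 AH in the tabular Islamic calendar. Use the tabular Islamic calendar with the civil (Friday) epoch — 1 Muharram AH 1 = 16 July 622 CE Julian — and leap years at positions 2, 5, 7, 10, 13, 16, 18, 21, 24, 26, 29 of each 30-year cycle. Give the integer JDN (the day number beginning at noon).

2365956

Equivalently 31 August 1765 (Gregorian).
JDN 2451545 is 1 January 2000 CE (Gregorian); the target day is −85589 days from there, so JDN = 2365956.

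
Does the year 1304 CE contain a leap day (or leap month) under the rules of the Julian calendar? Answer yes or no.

1304 mod 4 = 0, so it is a leap year in the Julian calendar.

yes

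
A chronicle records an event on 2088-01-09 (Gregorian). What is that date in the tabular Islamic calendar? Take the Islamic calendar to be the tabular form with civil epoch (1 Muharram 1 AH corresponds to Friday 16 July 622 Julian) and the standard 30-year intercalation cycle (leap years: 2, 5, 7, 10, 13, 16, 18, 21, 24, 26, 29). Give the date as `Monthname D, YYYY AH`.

Julian Day Number of the source date = 2483695.
Converting JDN 2483695 to the tabular Islamic calendar gives 14 Jumada al-Thani 1511 AH.

Jumada al-Thani 14, 1511 AH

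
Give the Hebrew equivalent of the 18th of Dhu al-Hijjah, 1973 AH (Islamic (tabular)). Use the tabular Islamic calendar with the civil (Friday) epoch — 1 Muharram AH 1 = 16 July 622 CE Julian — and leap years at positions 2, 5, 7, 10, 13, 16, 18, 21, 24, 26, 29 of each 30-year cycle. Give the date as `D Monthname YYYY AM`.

19 Tishrei 6297 AM

Both dates share Julian Day Number 2647593; in the Hebrew calendar that is 19 Tishrei 6297 AM.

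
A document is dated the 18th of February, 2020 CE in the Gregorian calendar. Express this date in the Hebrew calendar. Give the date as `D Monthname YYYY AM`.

23 Shevat 5780 AM

Julian Day Number of the source date = 2458898.
Converting JDN 2458898 to the Hebrew calendar gives 23 Shevat 5780 AM.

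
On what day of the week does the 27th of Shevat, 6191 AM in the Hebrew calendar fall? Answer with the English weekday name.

Monday

This is JDN 2609005 (10 February 2431 Gregorian).
Since JDN mod 7 = 0 (0 = Monday), the day is Monday.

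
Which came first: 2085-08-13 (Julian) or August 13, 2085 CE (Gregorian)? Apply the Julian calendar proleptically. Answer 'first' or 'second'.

The two dates have Julian Day Numbers 2482829 and 2482816 respectively.
Since 2482816 < 2482829, the second date comes first.

second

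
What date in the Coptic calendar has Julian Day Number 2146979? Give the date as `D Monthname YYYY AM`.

15 Meshir 882 AM

JDN 2146979 is 16 February 1166 in the proleptic Gregorian calendar.
In the Coptic calendar that day is 15 Meshir 882 AM.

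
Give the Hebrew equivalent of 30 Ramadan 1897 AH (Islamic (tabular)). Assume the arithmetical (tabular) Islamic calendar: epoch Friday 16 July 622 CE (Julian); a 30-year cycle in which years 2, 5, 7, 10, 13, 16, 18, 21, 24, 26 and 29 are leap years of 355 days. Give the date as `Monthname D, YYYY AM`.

Tishrei 30, 6223 AM

Both dates share Julian Day Number 2620584; in the Hebrew calendar that is 30 Tishrei 6223 AM.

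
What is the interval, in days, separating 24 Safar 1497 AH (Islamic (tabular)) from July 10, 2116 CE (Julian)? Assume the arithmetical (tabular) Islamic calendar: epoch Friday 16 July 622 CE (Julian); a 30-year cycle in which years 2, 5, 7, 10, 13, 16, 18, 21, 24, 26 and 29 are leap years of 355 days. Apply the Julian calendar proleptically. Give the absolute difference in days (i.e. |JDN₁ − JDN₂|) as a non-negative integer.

15492

First date → JDN 2478626; second date → JDN 2494118.
The interval is |2478626 − 2494118| = 15492 days.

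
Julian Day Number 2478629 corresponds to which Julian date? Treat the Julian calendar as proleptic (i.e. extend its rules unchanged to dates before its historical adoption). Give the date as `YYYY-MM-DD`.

The Gregorian equivalent of JDN 2478629 is 25 February 2074.
In the Julian calendar that day is 2074-02-12.

2074-02-12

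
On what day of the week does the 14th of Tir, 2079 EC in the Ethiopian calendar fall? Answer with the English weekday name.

Wednesday

In the Gregorian calendar this is 22 January 2087 (JDN 2483343).
2483343 ≡ 2 (mod 7); counting from Monday = 0 gives Wednesday.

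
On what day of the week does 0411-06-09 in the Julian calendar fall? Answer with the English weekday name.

In the proleptic Gregorian calendar this is 10 June 411 (JDN 1871335).
JDN 1871335 mod 7 = 4, and JDN 0 was a Monday, so this is a Friday.

Friday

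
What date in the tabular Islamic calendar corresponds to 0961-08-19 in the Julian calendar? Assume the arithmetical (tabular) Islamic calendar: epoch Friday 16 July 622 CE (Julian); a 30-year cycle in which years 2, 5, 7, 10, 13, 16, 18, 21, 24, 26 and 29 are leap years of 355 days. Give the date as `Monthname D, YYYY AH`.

Julian Day Number of the source date = 2072294.
Converting JDN 2072294 to the tabular Islamic calendar gives 4 Rajab 350 AH.

Rajab 4, 350 AH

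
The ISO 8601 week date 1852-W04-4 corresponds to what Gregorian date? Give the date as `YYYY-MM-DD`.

1852-01-22

ISO week 1 of 1852 is the week containing the first Thursday of 1852.
Week 4, day 4 (Thursday) lands on 1852-01-22.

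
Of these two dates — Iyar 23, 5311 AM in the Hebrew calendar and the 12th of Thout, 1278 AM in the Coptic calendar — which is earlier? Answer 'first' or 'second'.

First date → JDN 2287679; second date → JDN 2291465.
JDN 2287679 < JDN 2291465, so the first date is earlier.

first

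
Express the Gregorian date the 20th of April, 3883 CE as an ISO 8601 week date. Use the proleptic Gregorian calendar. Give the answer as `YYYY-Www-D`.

The weekday is Friday (ISO weekday 5).
That Friday belongs to ISO week 16 of ISO year 3883.

3883-W16-5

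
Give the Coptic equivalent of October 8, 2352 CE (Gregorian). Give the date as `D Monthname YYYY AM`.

Both dates share Julian Day Number 2580391; in the Coptic calendar that is 25 Thout 2069 AM.

25 Thout 2069 AM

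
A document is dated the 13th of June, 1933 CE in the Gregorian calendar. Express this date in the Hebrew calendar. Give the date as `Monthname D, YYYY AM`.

Both dates share Julian Day Number 2427237; in the Hebrew calendar that is 19 Sivan 5693 AM.

Sivan 19, 5693 AM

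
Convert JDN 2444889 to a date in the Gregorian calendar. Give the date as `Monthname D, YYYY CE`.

JDN 2451545 is 1 Jan 2000; 2444889 is −6656 days from there.

October 11, 1981 CE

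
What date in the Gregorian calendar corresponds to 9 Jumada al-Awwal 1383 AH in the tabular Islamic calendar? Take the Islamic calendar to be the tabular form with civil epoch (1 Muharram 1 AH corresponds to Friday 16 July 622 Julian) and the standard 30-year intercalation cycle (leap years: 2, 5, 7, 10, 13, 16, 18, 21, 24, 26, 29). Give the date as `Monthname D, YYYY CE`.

September 28, 1963 CE

Julian Day Number of the source date = 2438301.
Converting JDN 2438301 to the Gregorian calendar gives 28 September 1963 CE.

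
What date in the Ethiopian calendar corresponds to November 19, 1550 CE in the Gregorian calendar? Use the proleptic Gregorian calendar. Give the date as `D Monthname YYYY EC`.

13 Hidar 1543 EC

Julian Day Number of the source date = 2287508.
Converting JDN 2287508 to the Ethiopian calendar gives 13 Hidar 1543 EC.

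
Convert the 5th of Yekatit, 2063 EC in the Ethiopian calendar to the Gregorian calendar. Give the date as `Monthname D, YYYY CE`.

February 12, 2071 CE

Both dates share Julian Day Number 2477520; in the Gregorian calendar that is 12 February 2071 CE.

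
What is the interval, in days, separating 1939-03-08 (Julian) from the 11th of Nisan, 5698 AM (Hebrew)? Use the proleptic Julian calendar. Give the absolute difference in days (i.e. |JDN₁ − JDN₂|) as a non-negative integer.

First date → JDN 2429344; second date → JDN 2429001.
The interval is |2429344 − 2429001| = 343 days.

343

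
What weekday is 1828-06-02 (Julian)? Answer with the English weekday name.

Equivalently 14 June 1828 Gregorian, JDN 2388888.
JDN 2388888 mod 7 = 5, and JDN 0 was a Monday, so this is a Saturday.

Saturday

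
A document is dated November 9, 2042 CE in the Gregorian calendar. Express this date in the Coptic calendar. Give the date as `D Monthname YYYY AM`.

30 Paopi 1759 AM

Both dates share Julian Day Number 2467198; in the Coptic calendar that is 30 Paopi 1759 AM.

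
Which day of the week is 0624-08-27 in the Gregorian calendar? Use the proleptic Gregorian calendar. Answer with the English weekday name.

JDN 1949210 mod 7 = 4, and JDN 0 was a Monday, so this is a Friday.

Friday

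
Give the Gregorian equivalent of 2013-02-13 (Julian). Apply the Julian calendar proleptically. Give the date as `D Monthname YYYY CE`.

The Julian–Gregorian offset here is 13 days (Julian trailing).
13 February 2013 Julian + 13 days → 26 February 2013 Gregorian.

26 February 2013 CE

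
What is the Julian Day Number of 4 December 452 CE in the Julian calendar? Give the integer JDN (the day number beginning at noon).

Equivalently 5 December 452 (proleptic Gregorian).
JDN 2400001 is 17 November 1858 CE (Gregorian), MJD 0; the target day is −513512 days from there, so JDN = 1886489.

1886489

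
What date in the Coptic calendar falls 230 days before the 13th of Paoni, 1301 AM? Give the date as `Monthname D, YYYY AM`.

The starting date is JDN 2300137; 2300137 − 230 = 2299907.
JDN 2299907 corresponds to Paopi 23, 1301 AM.

Paopi 23, 1301 AM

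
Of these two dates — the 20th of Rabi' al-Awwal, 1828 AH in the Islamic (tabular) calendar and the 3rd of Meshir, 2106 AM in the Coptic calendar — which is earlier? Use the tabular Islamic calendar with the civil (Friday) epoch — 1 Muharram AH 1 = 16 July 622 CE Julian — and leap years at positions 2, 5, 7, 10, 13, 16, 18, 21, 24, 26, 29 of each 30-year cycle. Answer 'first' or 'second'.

second

The two dates have Julian Day Numbers 2595946 and 2594033 respectively.
Since 2594033 < 2595946, the second date comes first.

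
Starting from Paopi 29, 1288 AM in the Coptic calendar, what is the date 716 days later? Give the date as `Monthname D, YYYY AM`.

Paopi 15, 1290 AM

Counting 716 days forward from JDN 2295165 reaches JDN 2295881, which is Paopi 15, 1290 AM.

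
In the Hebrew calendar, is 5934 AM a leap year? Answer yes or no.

yes

Hebrew year 5934 is year 6 of its 19-year Metonic cycle; leap years are at positions 3, 6, 8, 11, 14, 17, 19, so it is a leap year (13 months).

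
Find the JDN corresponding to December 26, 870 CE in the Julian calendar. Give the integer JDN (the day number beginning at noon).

2039185

In the proleptic Gregorian calendar the same day is 30 December 870.
JDN 2451545 is 1 January 2000 CE (Gregorian); the target day is −412360 days from there, so JDN = 2039185.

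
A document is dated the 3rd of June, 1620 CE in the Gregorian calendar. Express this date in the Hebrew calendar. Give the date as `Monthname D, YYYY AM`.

Sivan 2, 5380 AM

Both dates share Julian Day Number 2312907; in the Hebrew calendar that is 2 Sivan 5380 AM.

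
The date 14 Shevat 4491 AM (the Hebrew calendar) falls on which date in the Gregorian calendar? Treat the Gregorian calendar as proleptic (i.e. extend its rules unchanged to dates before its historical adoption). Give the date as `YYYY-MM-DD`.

Both dates share Julian Day Number 1988081; in the Gregorian calendar that is 30 January 731 CE.

0731-01-30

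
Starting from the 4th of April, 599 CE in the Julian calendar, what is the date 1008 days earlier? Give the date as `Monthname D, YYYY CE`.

JDN of the 4th of April, 599 CE = 1939936.
1939936 − 1008 = 1938928.
JDN 1938928 in the Julian calendar is June 30, 596 CE.

June 30, 596 CE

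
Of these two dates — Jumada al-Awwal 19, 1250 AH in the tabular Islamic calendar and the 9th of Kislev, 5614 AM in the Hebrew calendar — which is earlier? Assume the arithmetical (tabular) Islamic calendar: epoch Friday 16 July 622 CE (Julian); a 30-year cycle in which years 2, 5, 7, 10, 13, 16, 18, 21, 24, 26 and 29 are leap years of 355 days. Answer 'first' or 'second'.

Converting both to JDN: 2391180 vs 2398198; the smaller is the first.

first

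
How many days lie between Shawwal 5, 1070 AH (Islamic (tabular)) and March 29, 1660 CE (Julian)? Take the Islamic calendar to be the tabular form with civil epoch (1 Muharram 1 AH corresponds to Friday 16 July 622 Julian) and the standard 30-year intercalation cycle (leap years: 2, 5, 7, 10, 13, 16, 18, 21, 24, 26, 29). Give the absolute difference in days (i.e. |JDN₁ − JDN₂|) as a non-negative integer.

67

First date → JDN 2327528; second date → JDN 2327461.
The interval is |2327528 − 2327461| = 67 days.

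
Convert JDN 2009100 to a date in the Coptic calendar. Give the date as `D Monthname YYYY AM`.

20 Mesori 504 AM

JDN 2009100 is 17 August 788 in the proleptic Gregorian calendar.
In the Coptic calendar that day is 20 Mesori 504 AM.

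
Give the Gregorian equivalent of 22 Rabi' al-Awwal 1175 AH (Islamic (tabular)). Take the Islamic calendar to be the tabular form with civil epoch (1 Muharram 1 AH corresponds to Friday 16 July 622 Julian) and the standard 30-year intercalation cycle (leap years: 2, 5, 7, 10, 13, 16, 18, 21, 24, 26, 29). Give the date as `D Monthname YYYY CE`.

Julian Day Number of the source date = 2364546.
Converting JDN 2364546 to the Gregorian calendar gives 21 October 1761 CE.

21 October 1761 CE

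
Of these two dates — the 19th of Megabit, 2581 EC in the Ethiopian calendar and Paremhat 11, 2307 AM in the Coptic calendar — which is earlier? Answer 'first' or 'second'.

First date → JDN 2666764; second date → JDN 2667486.
JDN 2666764 < JDN 2667486, so the first date is earlier.

first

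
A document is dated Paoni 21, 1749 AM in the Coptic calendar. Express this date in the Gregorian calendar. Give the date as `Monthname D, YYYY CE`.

June 28, 2033 CE

Both dates share Julian Day Number 2463777; in the Gregorian calendar that is 28 June 2033 CE.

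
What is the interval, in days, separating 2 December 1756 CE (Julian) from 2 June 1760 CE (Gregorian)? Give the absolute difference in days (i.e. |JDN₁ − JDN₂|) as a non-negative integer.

JDN of the first date = 2362773.
JDN of the second date = 2364040.
|2364040 − 2362773| = 1267.

1267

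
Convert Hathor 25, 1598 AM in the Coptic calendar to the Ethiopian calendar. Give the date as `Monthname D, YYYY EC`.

Julian Day Number of the source date = 2408418.
Converting JDN 2408418 to the Ethiopian calendar gives 25 Hidar 1874 EC.

Hidar 25, 1874 EC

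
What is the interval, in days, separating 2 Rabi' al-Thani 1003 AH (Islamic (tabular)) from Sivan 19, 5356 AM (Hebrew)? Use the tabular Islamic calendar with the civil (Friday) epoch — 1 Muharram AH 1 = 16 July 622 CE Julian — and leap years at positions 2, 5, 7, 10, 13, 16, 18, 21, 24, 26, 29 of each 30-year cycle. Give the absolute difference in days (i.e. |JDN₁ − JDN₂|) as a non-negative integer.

548

JDN of the first date = 2303605.
JDN of the second date = 2304153.
|2304153 − 2303605| = 548.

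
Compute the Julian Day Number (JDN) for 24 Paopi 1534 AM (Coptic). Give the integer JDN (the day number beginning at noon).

2385011

In the Gregorian calendar the same day is 2 November 1817.
JDN 2299161 is 15 October 1582 CE (Gregorian); the target day is +85850 days from there, so JDN = 2385011.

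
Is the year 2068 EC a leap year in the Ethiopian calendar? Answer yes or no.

no

2068 mod 4 = 0; in the Ethiopian calendar a year is leap when year mod 4 = 3, so it is a common year.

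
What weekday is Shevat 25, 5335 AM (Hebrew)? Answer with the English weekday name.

In the proleptic Gregorian calendar this is 15 February 1575 (JDN 2296362).
Since JDN mod 7 = 5 (0 = Monday), the day is Saturday.

Saturday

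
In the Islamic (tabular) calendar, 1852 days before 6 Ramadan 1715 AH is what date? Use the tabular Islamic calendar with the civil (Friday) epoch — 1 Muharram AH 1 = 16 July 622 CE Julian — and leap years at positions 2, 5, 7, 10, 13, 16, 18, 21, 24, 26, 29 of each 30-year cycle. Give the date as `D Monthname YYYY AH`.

Counting 1852 days back from JDN 2556065 reaches JDN 2554213, which is 13 Jumada al-Thani 1710 AH.

13 Jumada al-Thani 1710 AH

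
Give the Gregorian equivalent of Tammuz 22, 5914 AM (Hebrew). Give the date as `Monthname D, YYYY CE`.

Julian Day Number of the source date = 2507977.
Converting JDN 2507977 to the Gregorian calendar gives 4 July 2154 CE.

July 4, 2154 CE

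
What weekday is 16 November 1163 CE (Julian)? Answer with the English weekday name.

Saturday

Equivalently 23 November 1163 Gregorian, JDN 2146163.
Since JDN mod 7 = 5 (0 = Monday), the day is Saturday.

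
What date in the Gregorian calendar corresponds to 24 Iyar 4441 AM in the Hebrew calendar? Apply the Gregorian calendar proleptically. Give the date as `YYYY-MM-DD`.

Julian Day Number of the source date = 1969931.
Converting JDN 1969931 to the Gregorian calendar gives 21 May 681 CE.

0681-05-21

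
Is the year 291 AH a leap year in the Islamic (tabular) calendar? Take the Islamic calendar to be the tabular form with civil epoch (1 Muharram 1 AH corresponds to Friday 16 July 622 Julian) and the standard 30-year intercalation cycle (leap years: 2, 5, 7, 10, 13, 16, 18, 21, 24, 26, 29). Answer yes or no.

Year 291 AH is year 21 of its 30-year cycle; leap positions are 2, 5, 7, 10, 13, 16, 18, 21, 24, 26, 29, so it is a leap year (355 days).

yes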